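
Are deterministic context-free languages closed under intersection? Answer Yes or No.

No

DCFLs are closed under complement (normalise the DPDA to read all of its input, then flip the verdict). If they were also closed under intersection, De Morgan would make them closed under union; but {aⁿbⁿ : n≥0} and {aⁿb²ⁿ : n≥0} are DCFLs (push the a's; pop one per b, respectively one per two b's) whose union no deterministic PDA accepts: a DPDA for it would have a single run on aⁿb²ⁿ, accepting after the prefix aⁿbⁿ and accepting again after n more b's; an ordinary PDA that simulates it on a's and b's and, at any moment when it is accepting, may switch to reading only a fresh letter c while feeding each c to the simulation as a b, would accept aⁱbʲcᵏ (k≥1) exactly when both aⁱbʲ and aⁱbʲ⁺ᵏ are in the language, i.e. its language intersected with the regular set a*b*c⁺ would be exactly {aⁿbⁿcⁿ : n≥1} — impossible, since context-free languages are closed under intersection with regular sets and {aⁿbⁿcⁿ} is not context-free.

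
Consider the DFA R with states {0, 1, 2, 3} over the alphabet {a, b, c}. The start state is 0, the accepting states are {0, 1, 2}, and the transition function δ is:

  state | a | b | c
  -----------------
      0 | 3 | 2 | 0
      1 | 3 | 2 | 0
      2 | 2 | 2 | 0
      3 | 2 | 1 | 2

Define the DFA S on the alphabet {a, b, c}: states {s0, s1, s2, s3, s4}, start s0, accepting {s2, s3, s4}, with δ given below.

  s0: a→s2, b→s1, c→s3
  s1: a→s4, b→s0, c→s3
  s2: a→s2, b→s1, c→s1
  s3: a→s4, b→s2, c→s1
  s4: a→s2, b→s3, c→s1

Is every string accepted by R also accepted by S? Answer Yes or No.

The empty string ε is in L(R) but not in L(S).
So L(R) ⊄ L(S).

No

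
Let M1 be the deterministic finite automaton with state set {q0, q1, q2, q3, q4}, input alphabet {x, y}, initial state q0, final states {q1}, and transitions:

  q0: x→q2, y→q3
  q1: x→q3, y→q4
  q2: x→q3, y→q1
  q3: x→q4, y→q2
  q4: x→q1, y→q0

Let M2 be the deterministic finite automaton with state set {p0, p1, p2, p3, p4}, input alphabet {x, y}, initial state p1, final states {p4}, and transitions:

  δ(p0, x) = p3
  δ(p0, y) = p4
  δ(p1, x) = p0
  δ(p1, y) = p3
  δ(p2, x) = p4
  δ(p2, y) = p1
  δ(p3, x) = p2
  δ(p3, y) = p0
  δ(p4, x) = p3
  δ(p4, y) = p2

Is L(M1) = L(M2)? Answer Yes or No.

Exploring the product automaton M1 × M2 from the start pair (q0, p1), following both machines on each input symbol, reaches 5 state pairs: (q0, p1), (q2, p0), (q3, p3), (q1, p4), (q4, p2).
M1 accepts in {q1} and M2 accepts in {p4}. In every reachable pair the two components are either both accepting — (q1, p4) — or both non-accepting, so no string is accepted by exactly one of the machines: L(M1) \ L(M2) and L(M2) \ L(M1) are both empty.
Hence every string is accepted by M1 iff it is accepted by M2, and the two languages coincide.

Yes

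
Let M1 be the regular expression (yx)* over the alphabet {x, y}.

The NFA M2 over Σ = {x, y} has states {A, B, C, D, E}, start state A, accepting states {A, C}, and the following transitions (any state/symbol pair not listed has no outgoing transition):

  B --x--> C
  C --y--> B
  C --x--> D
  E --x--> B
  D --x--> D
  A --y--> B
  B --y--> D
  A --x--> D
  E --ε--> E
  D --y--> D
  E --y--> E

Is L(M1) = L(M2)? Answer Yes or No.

Converting the expression M1 to a DFA (subset construction, then merging equivalent states) gives the minimal DFA with states {r0, r1, r2}, start state r0, accepting states {r0} and transitions r0: x→r1, y→r2; r1: x→r1, y→r1; r2: x→r0, y→r1.
Exploring the product automaton M1 × M2 from the start pair (r0, A), following both machines on each input symbol, reaches 4 state pairs: (r0, A), (r1, D), (r2, B), (r0, C).
M1 accepts in {r0} and M2 accepts in {A, C}. In every reachable pair the two components are either both accepting — (r0, A), (r0, C) — or both non-accepting, so no string is accepted by exactly one of the machines: L(M1) \ L(M2) and L(M2) \ L(M1) are both empty.
Hence every string is accepted by M1 iff it is accepted by M2, and the two languages coincide.

Yes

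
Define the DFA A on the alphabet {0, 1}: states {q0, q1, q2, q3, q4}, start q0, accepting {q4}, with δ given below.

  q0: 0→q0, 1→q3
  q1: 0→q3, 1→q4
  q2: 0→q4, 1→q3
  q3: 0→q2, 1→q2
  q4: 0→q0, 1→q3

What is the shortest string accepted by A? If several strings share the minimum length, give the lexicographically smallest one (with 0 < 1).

A breadth-first search from q0 reaches an accepting state first via the path q0 → q3 → q2 → q4 on input 100.
No string of length < 3 is accepted (BFS exhausts all shorter strings without reaching an accepting state), and 100 is the lexicographically least accepting string of length 3.

100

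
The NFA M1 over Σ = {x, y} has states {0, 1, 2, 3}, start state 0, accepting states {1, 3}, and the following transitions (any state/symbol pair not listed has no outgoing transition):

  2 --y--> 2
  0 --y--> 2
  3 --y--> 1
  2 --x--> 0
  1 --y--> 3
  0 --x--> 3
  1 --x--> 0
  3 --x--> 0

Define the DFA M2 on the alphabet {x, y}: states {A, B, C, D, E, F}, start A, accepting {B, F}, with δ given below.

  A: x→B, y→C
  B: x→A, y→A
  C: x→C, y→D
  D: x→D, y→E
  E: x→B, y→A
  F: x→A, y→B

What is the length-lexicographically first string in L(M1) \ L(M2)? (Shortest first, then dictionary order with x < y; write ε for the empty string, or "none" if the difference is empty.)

The string xy is accepted by M1 but not by M2.
No shorter string lies in the difference, and xy is the lexicographically first length-2 string in L(M1) \ L(M2).

xy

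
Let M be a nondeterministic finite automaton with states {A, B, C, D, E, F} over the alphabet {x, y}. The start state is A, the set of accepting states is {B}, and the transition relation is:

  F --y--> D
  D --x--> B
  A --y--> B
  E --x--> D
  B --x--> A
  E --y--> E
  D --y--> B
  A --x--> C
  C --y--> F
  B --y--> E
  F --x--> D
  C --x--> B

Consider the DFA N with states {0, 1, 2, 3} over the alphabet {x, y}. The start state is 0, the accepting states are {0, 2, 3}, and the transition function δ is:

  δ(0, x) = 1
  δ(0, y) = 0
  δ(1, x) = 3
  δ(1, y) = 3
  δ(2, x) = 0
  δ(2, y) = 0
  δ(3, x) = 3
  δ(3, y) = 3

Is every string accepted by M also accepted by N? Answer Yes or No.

Yes

Exploring the product automaton M × N from the start pair (A, 0), following both machines on each input symbol, reaches 12 state pairs: (A, 0), (C, 1), (B, 0), (B, 3), (F, 3), (A, 1), (E, 0), (A, 3), (E, 3), (D, 3), (C, 3), (D, 1).
M accepts in {B} and N accepts in {0, 2, 3}. The reachable pairs whose M-component is accepting are (B, 0), (B, 3); in each of them the N-component is accepting too, so the product for L(M) \ L(N) (M-component accepting, N-component rejecting) has no reachable accepting pair and the difference is empty.
Hence every string in L(M) is also in L(N).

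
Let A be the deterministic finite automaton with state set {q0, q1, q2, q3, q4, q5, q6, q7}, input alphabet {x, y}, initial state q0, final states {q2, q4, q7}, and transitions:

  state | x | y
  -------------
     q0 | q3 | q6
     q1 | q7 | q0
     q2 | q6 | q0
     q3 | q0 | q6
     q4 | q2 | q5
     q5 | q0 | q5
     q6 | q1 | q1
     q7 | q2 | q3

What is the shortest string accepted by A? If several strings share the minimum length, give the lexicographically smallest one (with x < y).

A breadth-first search from q0 reaches an accepting state first via the path q0 → q6 → q1 → q7 on input yxx.
No string of length < 3 is accepted (BFS exhausts all shorter strings without reaching an accepting state), and yxx is the lexicographically least accepting string of length 3.

yxx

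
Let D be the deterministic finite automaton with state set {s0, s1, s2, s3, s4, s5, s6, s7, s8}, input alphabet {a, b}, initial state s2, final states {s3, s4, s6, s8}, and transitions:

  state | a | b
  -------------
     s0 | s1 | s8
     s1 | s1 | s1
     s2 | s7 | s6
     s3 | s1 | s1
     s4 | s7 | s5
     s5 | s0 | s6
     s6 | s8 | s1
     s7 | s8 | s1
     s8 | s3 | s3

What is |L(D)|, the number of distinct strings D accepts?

7

The useful subgraph on states {s2, s3, s6, s7, s8} is acyclic, so L(D) is finite; the longest accepting path visits 4 useful states, giving maximum string length 3.
Counting accepting paths from s2 by length: 1 of length 1, 2 of length 2, 4 of length 3. Total 7.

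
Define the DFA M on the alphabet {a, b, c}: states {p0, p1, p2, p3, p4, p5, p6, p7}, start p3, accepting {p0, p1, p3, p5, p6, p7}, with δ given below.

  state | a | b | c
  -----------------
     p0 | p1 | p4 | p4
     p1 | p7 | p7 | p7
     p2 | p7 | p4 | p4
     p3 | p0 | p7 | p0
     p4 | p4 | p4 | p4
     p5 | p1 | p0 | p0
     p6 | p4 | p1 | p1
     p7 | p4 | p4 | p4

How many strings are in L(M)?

12

The useful subgraph on states {p0, p1, p3, p7} is acyclic, so L(M) is finite; the longest accepting path visits 4 useful states, giving maximum string length 3.
Counting accepting paths from p3 by length: 1 of length 0, 3 of length 1, 2 of length 2, 6 of length 3. Total 12.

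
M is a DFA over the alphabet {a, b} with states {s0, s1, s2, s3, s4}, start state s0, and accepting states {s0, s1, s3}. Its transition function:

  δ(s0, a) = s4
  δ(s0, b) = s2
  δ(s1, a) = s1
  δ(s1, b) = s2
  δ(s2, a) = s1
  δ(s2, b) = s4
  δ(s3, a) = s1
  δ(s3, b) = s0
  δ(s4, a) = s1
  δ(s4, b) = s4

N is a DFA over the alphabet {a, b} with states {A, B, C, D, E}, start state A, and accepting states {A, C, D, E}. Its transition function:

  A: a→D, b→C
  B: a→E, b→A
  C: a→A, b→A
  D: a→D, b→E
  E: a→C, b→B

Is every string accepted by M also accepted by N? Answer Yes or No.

Yes

Exploring the product automaton M × N from the start pair (s0, A), following both machines on each input symbol, reaches 14 state pairs: (s0, A), (s4, D), (s2, C), (s1, D), (s4, E), (s1, A), (s4, A), (s2, E), (s1, C), (s4, B), (s4, C), (s2, A), (s1, E), (s2, B).
M accepts in {s0, s1, s3} and N accepts in {A, C, D, E}. The reachable pairs whose M-component is accepting are (s0, A), (s1, D), (s1, A), (s1, C), (s1, E); in each of them the N-component is accepting too, so the product for L(M) \ L(N) (M-component accepting, N-component rejecting) has no reachable accepting pair and the difference is empty.
Hence every string in L(M) is also in L(N).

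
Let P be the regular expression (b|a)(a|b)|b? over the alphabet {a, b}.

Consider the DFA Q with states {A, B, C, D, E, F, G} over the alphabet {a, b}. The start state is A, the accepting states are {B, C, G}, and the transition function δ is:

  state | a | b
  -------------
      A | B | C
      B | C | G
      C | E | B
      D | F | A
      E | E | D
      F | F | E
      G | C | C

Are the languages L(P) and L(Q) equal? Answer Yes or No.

The empty string ε is accepted by P but rejected by Q.
So L(P) ≠ L(Q).

No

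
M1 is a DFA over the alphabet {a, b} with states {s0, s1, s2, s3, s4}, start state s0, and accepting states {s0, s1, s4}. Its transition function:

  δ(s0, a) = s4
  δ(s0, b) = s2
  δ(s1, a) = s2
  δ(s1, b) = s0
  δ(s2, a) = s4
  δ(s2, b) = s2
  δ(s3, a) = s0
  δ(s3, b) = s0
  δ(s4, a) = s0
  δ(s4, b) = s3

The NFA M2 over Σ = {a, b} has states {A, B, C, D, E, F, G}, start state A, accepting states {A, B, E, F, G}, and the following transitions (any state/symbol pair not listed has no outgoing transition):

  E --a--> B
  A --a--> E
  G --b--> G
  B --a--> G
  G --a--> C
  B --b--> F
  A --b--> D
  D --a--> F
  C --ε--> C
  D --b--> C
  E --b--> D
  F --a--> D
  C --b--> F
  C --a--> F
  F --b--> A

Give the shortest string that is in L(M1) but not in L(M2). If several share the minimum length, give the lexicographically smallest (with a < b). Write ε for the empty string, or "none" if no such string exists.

The string abb is accepted by M1 but not by M2.
No shorter string lies in the difference, and abb is the lexicographically first length-3 string in L(M1) \ L(M2).

abb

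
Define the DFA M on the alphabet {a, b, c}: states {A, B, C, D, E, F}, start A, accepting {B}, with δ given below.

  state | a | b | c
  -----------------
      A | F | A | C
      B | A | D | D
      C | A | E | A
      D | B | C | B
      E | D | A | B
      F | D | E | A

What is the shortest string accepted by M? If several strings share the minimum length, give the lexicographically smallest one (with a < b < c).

A breadth-first search from A reaches an accepting state first via the path A → F → D → B on input aaa.
No string of length < 3 is accepted (BFS exhausts all shorter strings without reaching an accepting state), and aaa is the lexicographically least accepting string of length 3.

aaa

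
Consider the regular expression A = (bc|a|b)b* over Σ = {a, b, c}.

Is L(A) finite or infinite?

The expression contains a Kleene star applied to a subexpression that matches at least one nonempty string, so it matches strings of unbounded length.
Hence L(A) is infinite.

infinite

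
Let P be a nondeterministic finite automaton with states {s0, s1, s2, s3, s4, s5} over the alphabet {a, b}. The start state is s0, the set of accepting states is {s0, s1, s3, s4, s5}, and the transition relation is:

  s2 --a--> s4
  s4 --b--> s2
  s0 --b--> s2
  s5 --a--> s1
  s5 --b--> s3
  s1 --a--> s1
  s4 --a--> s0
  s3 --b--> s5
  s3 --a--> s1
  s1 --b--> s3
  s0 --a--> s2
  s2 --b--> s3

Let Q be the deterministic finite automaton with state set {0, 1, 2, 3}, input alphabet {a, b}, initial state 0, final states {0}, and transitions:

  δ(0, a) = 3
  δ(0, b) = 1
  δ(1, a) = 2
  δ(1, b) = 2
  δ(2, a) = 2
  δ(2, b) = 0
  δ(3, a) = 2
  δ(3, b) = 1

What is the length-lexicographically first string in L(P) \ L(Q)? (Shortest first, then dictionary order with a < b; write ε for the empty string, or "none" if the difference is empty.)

aa

The string aa is accepted by P but not by Q.
No shorter string lies in the difference, and aa is the lexicographically first length-2 string in L(P) \ L(Q).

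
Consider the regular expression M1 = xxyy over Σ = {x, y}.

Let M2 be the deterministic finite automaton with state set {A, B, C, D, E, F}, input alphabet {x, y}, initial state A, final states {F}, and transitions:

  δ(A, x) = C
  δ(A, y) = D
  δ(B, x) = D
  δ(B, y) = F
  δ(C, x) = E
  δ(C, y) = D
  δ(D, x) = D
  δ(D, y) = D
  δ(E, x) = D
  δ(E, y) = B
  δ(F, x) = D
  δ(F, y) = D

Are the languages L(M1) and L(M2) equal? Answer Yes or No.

Yes

Converting the expression M1 to a DFA (subset construction, then merging equivalent states) gives the minimal DFA with states {r0, r1, r2, r3, r4, r5}, start state r0, accepting states {r5} and transitions r0: x→r1, y→r2; r1: x→r3, y→r2; r2: x→r2, y→r2; r3: x→r2, y→r4; r4: x→r2, y→r5; r5: x→r2, y→r2.
Exploring the product automaton M1 × M2 from the start pair (r0, A), following both machines on each input symbol, reaches 6 state pairs: (r0, A), (r1, C), (r2, D), (r3, E), (r4, B), (r5, F).
M1 accepts in {r5} and M2 accepts in {F}. In every reachable pair the two components are either both accepting — (r5, F) — or both non-accepting, so no string is accepted by exactly one of the machines: L(M1) \ L(M2) and L(M2) \ L(M1) are both empty.
Hence every string is accepted by M1 iff it is accepted by M2, and the two languages coincide.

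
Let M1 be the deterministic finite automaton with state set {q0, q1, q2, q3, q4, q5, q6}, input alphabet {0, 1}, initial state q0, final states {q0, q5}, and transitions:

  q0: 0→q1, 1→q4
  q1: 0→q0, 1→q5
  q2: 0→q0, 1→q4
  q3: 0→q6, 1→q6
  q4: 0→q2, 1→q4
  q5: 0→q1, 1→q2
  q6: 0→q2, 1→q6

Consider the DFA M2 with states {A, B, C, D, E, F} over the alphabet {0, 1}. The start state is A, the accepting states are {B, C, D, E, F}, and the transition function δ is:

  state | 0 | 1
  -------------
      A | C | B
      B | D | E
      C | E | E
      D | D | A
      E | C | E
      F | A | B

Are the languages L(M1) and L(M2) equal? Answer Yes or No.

No

The empty string ε is accepted by M1 but rejected by M2.
So L(M1) ≠ L(M2).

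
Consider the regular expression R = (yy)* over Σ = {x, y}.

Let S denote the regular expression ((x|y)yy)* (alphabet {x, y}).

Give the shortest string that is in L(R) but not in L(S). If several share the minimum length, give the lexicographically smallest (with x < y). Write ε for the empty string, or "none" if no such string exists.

The string yy is accepted by R but not by S.
No shorter string lies in the difference, and yy is the lexicographically first length-2 string in L(R) \ L(S).

yy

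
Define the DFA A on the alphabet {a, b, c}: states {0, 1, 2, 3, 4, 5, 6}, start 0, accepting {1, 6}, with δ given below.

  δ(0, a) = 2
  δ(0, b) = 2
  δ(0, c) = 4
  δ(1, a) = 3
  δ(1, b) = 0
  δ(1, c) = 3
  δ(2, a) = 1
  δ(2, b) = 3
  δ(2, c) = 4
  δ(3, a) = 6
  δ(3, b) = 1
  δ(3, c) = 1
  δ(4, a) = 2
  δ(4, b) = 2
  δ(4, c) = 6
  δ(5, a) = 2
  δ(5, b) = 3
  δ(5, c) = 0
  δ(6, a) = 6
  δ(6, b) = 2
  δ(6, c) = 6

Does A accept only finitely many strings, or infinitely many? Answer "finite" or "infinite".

State 0 is reachable from the start and can reach an accepting state, and it lies on the cycle 0 → 2 → 1 → 0.
Traversing that cycle any number of times yields accepted strings of unbounded length, so the language is infinite.

infinite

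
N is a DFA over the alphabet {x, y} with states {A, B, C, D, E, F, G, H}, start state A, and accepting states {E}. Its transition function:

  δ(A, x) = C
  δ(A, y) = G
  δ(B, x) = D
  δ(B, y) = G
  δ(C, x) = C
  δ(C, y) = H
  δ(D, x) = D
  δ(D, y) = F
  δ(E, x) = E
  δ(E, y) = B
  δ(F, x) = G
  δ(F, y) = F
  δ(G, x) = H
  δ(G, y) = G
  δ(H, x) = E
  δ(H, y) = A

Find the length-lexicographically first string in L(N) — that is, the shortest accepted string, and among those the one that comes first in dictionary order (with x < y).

xyx

A breadth-first search from A reaches an accepting state first via the path A → C → H → E on input xyx.
No string of length < 3 is accepted (BFS exhausts all shorter strings without reaching an accepting state), and xyx is the lexicographically least accepting string of length 3.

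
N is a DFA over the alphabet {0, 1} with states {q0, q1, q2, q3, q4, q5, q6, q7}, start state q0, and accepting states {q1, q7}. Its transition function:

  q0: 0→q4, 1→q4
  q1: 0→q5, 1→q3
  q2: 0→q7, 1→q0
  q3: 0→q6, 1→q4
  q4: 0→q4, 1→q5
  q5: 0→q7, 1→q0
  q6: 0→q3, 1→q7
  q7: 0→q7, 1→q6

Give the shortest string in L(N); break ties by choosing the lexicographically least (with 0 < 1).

010

A breadth-first search from q0 reaches an accepting state first via the path q0 → q4 → q5 → q7 on input 010.
No string of length < 3 is accepted (BFS exhausts all shorter strings without reaching an accepting state), and 010 is the lexicographically least accepting string of length 3.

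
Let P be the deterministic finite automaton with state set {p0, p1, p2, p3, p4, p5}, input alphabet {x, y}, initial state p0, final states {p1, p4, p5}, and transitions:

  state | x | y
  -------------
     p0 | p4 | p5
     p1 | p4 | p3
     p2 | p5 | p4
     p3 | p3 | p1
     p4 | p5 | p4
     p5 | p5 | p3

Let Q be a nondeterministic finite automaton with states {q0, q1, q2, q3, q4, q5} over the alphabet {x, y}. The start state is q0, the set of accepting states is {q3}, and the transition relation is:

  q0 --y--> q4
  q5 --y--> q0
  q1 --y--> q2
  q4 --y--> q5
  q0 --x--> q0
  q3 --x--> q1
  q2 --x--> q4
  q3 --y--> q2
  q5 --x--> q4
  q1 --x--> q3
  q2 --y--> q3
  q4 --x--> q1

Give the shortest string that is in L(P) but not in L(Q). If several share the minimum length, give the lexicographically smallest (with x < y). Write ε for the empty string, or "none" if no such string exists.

x

The string x is accepted by P but not by Q.
No shorter string lies in the difference, and x is the lexicographically first length-1 string in L(P) \ L(Q).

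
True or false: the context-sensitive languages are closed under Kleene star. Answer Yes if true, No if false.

Yes

An LBA guesses a factorisation of the input into blocks (marking block boundaries on a second track) and verifies each block with the LBA for L; this uses no space beyond the input, so L* is context-sensitive.
So the context-sensitive languages are closed under Kleene star.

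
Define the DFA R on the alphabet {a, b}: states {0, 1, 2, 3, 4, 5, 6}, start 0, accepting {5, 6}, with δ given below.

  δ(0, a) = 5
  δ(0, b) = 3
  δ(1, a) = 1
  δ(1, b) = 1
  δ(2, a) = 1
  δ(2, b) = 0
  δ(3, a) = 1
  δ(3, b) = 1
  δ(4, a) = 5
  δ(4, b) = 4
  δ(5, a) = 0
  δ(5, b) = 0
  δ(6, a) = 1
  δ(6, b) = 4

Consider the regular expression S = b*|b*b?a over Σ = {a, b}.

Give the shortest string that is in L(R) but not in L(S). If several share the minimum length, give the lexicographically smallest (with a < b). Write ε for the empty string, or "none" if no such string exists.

The string aaa is accepted by R but not by S.
No shorter string lies in the difference, and aaa is the lexicographically first length-3 string in L(R) \ L(S).

aaa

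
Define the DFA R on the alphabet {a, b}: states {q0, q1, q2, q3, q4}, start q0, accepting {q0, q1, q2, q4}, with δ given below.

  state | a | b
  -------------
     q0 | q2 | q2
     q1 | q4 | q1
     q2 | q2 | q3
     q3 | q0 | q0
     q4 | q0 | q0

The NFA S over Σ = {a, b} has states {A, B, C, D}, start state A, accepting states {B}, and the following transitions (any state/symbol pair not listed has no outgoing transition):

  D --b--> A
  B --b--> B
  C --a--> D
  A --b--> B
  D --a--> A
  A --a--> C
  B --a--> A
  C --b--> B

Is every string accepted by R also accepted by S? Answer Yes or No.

The empty string ε is in L(R) but not in L(S).
So L(R) ⊄ L(S).

No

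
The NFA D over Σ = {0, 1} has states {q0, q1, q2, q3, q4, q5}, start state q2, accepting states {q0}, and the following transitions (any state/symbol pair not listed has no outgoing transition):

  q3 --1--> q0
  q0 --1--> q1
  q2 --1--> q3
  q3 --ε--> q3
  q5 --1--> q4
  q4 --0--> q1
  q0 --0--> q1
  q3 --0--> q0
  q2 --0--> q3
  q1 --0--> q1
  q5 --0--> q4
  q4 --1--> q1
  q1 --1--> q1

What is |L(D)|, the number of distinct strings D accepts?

4

The useful subgraph on states {q0, q2, q3} is acyclic, so L(D) is finite; the longest accepting path visits 3 useful states, giving maximum string length 2.
Counting accepting paths from q2 by length: 4 of length 2. Total 4.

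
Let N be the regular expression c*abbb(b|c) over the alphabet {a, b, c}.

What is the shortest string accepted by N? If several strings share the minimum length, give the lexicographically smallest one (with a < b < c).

abbbb

By inspection of the expression, no string of length less than 5 matches, and abbbb is the lexicographically first match of length 5.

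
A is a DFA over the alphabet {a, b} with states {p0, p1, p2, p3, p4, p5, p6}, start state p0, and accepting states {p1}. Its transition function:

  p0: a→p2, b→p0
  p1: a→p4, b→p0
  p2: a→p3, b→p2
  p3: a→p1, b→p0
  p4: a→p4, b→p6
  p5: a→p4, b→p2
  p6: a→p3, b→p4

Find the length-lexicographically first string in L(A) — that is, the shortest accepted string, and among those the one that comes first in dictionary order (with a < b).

aaa

A breadth-first search from p0 reaches an accepting state first via the path p0 → p2 → p3 → p1 on input aaa.
No string of length < 3 is accepted (BFS exhausts all shorter strings without reaching an accepting state), and aaa is the lexicographically least accepting string of length 3.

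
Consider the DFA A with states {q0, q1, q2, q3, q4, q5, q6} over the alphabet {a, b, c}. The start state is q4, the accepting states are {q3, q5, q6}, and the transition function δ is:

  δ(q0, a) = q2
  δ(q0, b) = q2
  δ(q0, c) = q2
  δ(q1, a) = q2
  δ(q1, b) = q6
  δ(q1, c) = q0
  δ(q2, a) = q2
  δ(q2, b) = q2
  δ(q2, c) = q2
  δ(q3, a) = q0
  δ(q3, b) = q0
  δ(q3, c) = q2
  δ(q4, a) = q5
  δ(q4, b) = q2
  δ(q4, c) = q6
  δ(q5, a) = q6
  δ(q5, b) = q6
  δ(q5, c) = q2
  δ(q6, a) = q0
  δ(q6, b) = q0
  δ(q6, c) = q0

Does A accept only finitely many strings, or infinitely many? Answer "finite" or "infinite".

finite

The useful states (reachable from q4 and able to reach an accepting state) are {q4, q5, q6}.
Restricted to these states the transition graph has no cycle, so every accepting path has bounded length and L is finite.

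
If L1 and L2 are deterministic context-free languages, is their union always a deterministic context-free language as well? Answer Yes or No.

{aⁿbⁿ : n≥0} and {aⁿb²ⁿ : n≥0} are each accepted by a deterministic PDA (push the a's; pop one per b, respectively one per two b's), but their union U is not. Suppose a DPDA M accepted U. Being deterministic, M has a single run on aⁿb²ⁿ, and since aⁿbⁿ ∈ U that run passes through an accepting configuration right after consuming the prefix aⁿbⁿ and then goes on to accept again after n more b's. Build an ordinary (nondeterministic) PDA M′ that simulates M on a's and b's and, at any moment when M is in an accepting state, may switch to a second mode in which it reads only c's, feeding each c to M as a b; M′ accepts when M does. Then M′ accepts aⁱbʲcᵏ (k≥1) exactly when both aⁱbʲ ∈ U and aⁱbʲ⁺ᵏ ∈ U, and checking the four cases (i=j or j=2i, combined with j+k=i or j+k=2i) leaves only i=j=k: so L(M′) ∩ a*b*c⁺ = {aⁿbⁿcⁿ : n≥1} would be context-free, which it is not (pumping lemma) — contradiction. (The union is an unambiguous CFL; it is determinism, not unambiguity, that fails.)

No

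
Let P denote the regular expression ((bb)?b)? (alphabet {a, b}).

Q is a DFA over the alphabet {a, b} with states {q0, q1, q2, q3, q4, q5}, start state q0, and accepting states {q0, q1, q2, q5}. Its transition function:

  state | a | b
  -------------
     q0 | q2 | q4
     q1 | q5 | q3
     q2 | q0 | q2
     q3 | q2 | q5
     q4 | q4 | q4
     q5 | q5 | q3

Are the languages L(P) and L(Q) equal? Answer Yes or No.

The string b is accepted by P but rejected by Q.
So L(P) ≠ L(Q).

No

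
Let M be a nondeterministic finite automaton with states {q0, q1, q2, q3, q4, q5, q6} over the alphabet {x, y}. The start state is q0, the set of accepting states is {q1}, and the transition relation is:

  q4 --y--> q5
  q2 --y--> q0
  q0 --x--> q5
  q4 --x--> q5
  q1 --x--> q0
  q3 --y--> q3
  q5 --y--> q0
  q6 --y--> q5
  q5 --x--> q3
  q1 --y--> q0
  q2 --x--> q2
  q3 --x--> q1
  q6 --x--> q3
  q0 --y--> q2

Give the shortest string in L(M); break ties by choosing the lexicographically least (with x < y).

A breadth-first search from q0 reaches an accepting state first via the path q0 → q5 → q3 → q1 on input xxx.
No string of length < 3 is accepted (BFS exhausts all shorter strings without reaching an accepting state), and xxx is the lexicographically least accepting string of length 3.

xxx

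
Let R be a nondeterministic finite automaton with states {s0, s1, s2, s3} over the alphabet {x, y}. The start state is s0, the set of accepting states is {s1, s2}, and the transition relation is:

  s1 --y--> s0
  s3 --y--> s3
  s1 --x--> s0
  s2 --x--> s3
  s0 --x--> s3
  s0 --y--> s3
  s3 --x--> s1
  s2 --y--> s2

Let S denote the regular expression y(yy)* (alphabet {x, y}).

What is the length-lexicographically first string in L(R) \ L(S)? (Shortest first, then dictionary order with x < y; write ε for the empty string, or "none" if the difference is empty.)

xx

The string xx is accepted by R but not by S.
No shorter string lies in the difference, and xx is the lexicographically first length-2 string in L(R) \ L(S).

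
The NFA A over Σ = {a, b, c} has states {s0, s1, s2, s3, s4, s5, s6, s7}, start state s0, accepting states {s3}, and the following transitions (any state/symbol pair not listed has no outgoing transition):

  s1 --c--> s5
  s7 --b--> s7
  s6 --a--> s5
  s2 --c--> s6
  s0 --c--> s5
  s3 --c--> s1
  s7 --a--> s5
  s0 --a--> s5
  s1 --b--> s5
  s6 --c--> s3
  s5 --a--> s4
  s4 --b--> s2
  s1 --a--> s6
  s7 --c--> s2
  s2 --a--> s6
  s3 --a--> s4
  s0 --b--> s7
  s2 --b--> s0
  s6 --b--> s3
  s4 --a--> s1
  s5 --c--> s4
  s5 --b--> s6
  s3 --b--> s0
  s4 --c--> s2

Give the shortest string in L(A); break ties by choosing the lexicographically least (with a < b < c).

abb

A breadth-first search from s0 reaches an accepting state first via the path s0 → s5 → s6 → s3 on input abb.
No string of length < 3 is accepted (BFS exhausts all shorter strings without reaching an accepting state), and abb is the lexicographically least accepting string of length 3.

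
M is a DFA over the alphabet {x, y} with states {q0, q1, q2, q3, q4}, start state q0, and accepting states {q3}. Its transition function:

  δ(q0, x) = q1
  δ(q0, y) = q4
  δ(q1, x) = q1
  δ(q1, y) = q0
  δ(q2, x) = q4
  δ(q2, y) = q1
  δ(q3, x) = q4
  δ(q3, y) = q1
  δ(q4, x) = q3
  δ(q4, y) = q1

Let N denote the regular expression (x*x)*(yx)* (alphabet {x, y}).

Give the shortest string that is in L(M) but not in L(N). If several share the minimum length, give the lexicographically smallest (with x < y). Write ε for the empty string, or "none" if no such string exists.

The string xyyx is accepted by M but not by N.
No shorter string lies in the difference, and xyyx is the lexicographically first length-4 string in L(M) \ L(N).

xyyx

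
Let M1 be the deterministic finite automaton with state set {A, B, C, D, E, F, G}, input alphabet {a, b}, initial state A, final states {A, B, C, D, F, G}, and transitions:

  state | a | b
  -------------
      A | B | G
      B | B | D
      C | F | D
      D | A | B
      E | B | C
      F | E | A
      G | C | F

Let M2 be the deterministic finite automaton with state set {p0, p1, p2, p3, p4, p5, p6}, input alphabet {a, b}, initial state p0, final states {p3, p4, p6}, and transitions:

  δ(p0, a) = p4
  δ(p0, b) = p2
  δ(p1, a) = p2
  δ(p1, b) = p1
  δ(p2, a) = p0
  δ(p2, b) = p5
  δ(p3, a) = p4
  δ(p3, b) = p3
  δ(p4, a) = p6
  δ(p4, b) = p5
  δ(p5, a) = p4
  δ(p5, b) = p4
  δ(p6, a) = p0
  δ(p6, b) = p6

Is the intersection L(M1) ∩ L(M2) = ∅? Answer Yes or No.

The string a is accepted by both M1 and M2.
Hence L(M1) ∩ L(M2) ≠ ∅.

No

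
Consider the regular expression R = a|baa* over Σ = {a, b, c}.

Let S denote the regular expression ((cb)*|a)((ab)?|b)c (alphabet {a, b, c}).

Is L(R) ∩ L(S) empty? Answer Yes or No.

Yes

Converting the expression R to a DFA (subset construction, then merging equivalent states) gives the minimal DFA with states {r0, r1, r2, r3, r4}, start state r0, accepting states {r1, r4} and transitions r0: a→r1, b→r2, c→r3; r1: a→r3, b→r3, c→r3; r2: a→r4, b→r3, c→r3; r3: a→r3, b→r3, c→r3; r4: a→r4, b→r3, c→r3.
Converting the expression S to a DFA (subset construction, then merging equivalent states) gives the minimal DFA with states {s0, s1, s2, s3, s4, s5, s6, s7}, start state s0, accepting states {s3, s5} and transitions s0: a→s1, b→s2, c→s3; s1: a→s4, b→s2, c→s5; s2: a→s6, b→s6, c→s5; s3: a→s6, b→s7, c→s6; s4: a→s6, b→s2, c→s6; s5: a→s6, b→s6, c→s6; s6: a→s6, b→s6, c→s6; s7: a→s4, b→s2, c→s3.
Exploring the product automaton R × S from the start pair (r0, s0), following both machines on each input symbol, reaches 10 state pairs: (r0, s0), (r1, s1), (r2, s2), (r3, s3), (r3, s4), (r3, s2), (r3, s5), (r4, s6), (r3, s6), (r3, s7).
R accepts in {r1, r4} and S accepts in {s3, s5}; no reachable pair has both components accepting, so no string drives both machines to acceptance simultaneously and L(R) ∩ L(S) = ∅.
So no string is accepted by both, and the intersection is empty.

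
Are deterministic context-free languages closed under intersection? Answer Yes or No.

No

DCFLs are closed under complement (normalise the DPDA to read all of its input, then flip the verdict). If they were also closed under intersection, De Morgan would make them closed under union; but {aⁿbⁿ : n≥0} and {aⁿb²ⁿ : n≥0} are DCFLs (push the a's; pop one per b, respectively one per two b's) whose union no deterministic PDA accepts: a DPDA for it would have a single run on aⁿb²ⁿ, accepting after the prefix aⁿbⁿ and accepting again after n more b's; an ordinary PDA that simulates it on a's and b's and, at any moment when it is accepting, may switch to reading only a fresh letter c while feeding each c to the simulation as a b, would accept aⁱbʲcᵏ (k≥1) exactly when both aⁱbʲ and aⁱbʲ⁺ᵏ are in the language, i.e. its language intersected with the regular set a*b*c⁺ would be exactly {aⁿbⁿcⁿ : n≥1} — impossible, since context-free languages are closed under intersection with regular sets and {aⁿbⁿcⁿ} is not context-free.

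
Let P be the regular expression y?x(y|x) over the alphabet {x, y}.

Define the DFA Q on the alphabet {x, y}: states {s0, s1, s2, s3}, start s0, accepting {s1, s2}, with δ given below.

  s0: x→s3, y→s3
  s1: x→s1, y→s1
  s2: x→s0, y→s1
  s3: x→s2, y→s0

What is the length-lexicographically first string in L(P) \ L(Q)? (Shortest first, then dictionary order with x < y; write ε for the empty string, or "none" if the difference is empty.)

xy

The string xy is accepted by P but not by Q.
No shorter string lies in the difference, and xy is the lexicographically first length-2 string in L(P) \ L(Q).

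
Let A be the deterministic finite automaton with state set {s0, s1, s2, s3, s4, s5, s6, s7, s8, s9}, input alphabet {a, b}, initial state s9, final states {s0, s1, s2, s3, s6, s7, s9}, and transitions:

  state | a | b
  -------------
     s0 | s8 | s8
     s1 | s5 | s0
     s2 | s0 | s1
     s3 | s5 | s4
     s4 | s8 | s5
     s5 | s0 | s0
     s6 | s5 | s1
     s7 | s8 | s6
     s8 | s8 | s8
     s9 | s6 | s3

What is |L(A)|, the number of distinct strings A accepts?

The useful subgraph on states {s0, s1, s3, s4, s5, s6, s9} is acyclic, so L(A) is finite; the longest accepting path visits 5 useful states, giving maximum string length 4.
Counting accepting paths from s9 by length: 1 of length 0, 2 of length 1, 1 of length 2, 5 of length 3, 4 of length 4. Total 13.

13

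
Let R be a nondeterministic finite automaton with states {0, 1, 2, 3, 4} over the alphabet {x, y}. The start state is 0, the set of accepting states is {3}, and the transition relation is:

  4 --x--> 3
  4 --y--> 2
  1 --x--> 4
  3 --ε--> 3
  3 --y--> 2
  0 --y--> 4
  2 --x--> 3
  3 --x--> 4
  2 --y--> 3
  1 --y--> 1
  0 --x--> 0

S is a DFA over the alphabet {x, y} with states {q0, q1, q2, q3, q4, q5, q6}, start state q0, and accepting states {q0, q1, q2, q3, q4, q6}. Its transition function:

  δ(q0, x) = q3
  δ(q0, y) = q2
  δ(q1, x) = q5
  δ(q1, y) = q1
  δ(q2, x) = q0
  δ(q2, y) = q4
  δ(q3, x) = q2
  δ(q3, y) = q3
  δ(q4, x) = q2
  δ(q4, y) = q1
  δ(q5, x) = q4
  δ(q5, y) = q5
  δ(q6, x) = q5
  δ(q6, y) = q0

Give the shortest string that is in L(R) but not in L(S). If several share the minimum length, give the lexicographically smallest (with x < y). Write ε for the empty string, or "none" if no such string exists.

The string xxyyx is accepted by R but not by S.
No shorter string lies in the difference, and xxyyx is the lexicographically first length-5 string in L(R) \ L(S).

xxyyx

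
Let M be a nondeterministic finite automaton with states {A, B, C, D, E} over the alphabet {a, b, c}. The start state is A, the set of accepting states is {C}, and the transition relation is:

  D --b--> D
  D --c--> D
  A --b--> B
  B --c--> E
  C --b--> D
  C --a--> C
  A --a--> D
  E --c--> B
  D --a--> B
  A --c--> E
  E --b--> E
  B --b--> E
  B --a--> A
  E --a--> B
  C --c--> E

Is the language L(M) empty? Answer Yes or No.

The states reachable from the start state are {A, B, D, E}.
None of the accepting states {C} is reachable, so no string is accepted and L(M) = ∅.

Yes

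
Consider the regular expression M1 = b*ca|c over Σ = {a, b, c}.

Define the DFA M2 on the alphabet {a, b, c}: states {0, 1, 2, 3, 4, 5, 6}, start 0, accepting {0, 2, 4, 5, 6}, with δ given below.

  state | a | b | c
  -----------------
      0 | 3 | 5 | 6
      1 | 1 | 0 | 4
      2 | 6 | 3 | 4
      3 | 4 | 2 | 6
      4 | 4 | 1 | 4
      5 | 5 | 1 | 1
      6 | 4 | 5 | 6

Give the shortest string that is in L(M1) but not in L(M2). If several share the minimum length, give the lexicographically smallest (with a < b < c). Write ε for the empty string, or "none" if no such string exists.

The string bca is accepted by M1 but not by M2.
No shorter string lies in the difference, and bca is the lexicographically first length-3 string in L(M1) \ L(M2).

bca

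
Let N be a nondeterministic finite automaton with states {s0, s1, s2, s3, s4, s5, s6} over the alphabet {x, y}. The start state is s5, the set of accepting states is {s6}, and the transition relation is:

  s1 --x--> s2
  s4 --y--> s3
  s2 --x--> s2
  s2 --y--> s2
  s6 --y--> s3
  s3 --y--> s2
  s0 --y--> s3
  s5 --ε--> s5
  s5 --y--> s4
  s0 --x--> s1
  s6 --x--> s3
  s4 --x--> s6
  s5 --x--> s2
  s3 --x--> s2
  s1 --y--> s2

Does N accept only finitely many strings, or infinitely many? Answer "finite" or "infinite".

finite

The useful states (reachable from s5 and able to reach an accepting state) are {s4, s5, s6}.
Restricted to these states the transition graph has no cycle, so every accepting path has bounded length and L is finite.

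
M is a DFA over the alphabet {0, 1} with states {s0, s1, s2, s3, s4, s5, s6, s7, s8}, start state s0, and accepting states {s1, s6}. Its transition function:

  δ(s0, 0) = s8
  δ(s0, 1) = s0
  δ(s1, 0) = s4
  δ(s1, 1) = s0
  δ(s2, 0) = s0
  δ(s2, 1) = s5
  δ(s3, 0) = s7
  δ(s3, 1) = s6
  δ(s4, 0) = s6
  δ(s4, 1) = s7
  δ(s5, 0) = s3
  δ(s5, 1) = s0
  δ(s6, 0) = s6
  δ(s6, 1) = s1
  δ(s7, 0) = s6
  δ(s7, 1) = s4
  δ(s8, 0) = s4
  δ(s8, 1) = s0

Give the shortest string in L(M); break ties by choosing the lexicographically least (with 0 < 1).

000

A breadth-first search from s0 reaches an accepting state first via the path s0 → s8 → s4 → s6 on input 000.
No string of length < 3 is accepted (BFS exhausts all shorter strings without reaching an accepting state), and 000 is the lexicographically least accepting string of length 3.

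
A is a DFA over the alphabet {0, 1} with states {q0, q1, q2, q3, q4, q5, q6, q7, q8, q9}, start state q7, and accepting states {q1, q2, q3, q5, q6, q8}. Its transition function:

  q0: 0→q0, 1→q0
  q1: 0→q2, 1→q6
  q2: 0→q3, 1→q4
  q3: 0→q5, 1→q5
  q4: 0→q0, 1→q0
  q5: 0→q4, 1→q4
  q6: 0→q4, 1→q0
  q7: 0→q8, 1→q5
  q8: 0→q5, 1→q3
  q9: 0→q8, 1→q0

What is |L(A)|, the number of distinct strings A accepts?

6

The useful subgraph on states {q3, q5, q7, q8} is acyclic, so L(A) is finite; the longest accepting path visits 4 useful states, giving maximum string length 3.
Counting accepting paths from q7 by length: 2 of length 1, 2 of length 2, 2 of length 3. Total 6.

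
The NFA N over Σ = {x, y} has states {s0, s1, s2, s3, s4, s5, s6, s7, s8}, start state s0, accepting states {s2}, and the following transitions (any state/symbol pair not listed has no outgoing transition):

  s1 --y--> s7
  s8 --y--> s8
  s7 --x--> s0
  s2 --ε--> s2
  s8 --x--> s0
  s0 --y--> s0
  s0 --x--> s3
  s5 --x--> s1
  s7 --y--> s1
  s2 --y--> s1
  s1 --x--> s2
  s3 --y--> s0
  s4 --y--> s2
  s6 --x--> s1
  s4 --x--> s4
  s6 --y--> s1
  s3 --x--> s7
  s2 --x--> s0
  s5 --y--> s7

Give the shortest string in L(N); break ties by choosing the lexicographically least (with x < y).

xxyx

A breadth-first search from s0 reaches an accepting state first via the path s0 → s3 → s7 → s1 → s2 on input xxyx.
No string of length < 4 is accepted (BFS exhausts all shorter strings without reaching an accepting state), and xxyx is the lexicographically least accepting string of length 4.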